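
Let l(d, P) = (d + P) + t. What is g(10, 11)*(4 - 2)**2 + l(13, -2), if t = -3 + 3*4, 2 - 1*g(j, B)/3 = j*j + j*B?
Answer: -2476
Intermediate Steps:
g(j, B) = 6 - 3*j**2 - 3*B*j (g(j, B) = 6 - 3*(j*j + j*B) = 6 - 3*(j**2 + B*j) = 6 + (-3*j**2 - 3*B*j) = 6 - 3*j**2 - 3*B*j)
t = 9 (t = -3 + 12 = 9)
l(d, P) = 9 + P + d (l(d, P) = (d + P) + 9 = (P + d) + 9 = 9 + P + d)
g(10, 11)*(4 - 2)**2 + l(13, -2) = (6 - 3*10**2 - 3*11*10)*(4 - 2)**2 + (9 - 2 + 13) = (6 - 3*100 - 330)*2**2 + 20 = (6 - 300 - 330)*4 + 20 = -624*4 + 20 = -2496 + 20 = -2476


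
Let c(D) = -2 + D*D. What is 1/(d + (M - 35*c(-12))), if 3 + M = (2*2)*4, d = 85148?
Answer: 1/80191 ≈ 1.2470e-5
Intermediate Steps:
c(D) = -2 + D²
M = 13 (M = -3 + (2*2)*4 = -3 + 4*4 = -3 + 16 = 13)
1/(d + (M - 35*c(-12))) = 1/(85148 + (13 - 35*(-2 + (-12)²))) = 1/(85148 + (13 - 35*(-2 + 144))) = 1/(85148 + (13 - 35*142)) = 1/(85148 + (13 - 4970)) = 1/(85148 - 4957) = 1/80191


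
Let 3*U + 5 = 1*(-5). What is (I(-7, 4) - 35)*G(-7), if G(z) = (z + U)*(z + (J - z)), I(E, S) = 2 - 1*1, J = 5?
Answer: 5270/3 ≈ 1756.7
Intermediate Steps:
I(E, S) = 1 (I(E, S) = 2 - 1 = 1)
U = -10/3 (U = -5/3 + (1*(-5))/3 = -5/3 + (1/3)*(-5) = -5/3 - 5/3 = -10/3 ≈ -3.3333)
G(z) = -50/3 + 5*z (G(z) = (z - 10/3)*(z + (5 - z)) = (-10/3 + z)*5 = -50/3 + 5*z)
(I(-7, 4) - 35)*G(-7) = (1 - 35)*(-50/3 + 5*(-7)) = -34*(-50/3 - 35) = -34*(-155/3) = 5270/3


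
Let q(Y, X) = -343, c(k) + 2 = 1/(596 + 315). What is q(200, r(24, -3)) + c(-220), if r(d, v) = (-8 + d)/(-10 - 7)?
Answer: -314294/911 ≈ -345.00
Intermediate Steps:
c(k) = -1821/911 (c(k) = -2 + 1/(596 + 315) = -2 + 1/911 = -1821/911)
r(d, v) = 8/17 - d/17 (r(d, v) = (-8 + d)/(-17) = (-8 + d)*(-1/17) = 8/17 - d/17)
q(200, r(24, -3)) + c(-220) = -343 - 1821/911 = -314294/911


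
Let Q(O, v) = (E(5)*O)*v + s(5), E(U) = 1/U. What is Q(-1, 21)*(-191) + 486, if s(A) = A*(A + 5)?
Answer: -41309/5 ≈ -8261.8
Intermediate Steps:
s(A) = A*(5 + A)
Q(O, v) = 50 + O*v/5 (Q(O, v) = (O/5)*v + 5*(5 + 5) = (O/5)*v + 5*10 = O*v/5 + 50 = 50 + O*v/5)
Q(-1, 21)*(-191) + 486 = (50 + (⅕)*(-1)*21)*(-191) + 486 = (50 - 21/5)*(-191) + 486 = (229/5)*(-191) + 486 = -43739/5 + 486 = -41309/5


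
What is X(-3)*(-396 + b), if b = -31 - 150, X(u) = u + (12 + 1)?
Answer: -5770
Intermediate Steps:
X(u) = 13 + u (X(u) = u + 13 = 13 + u)
b = -181
X(-3)*(-396 + b) = (13 - 3)*(-396 - 181) = 10*(-577) = -5770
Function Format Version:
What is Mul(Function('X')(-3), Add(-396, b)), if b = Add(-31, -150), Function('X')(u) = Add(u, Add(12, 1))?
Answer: -5770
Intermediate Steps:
Function('X')(u) = Add(13, u) (Function('X')(u) = Add(u, 13) = Add(13, u))
b = -181
Mul(Function('X')(-3), Add(-396, b)) = Mul(Add(13, -3), Add(-396, -181)) = Mul(10, -577) = -5770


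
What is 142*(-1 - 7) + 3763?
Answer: 2627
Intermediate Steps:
142*(-1 - 7) + 3763 = 142*(-8) + 3763 = -1136 + 3763 = 2627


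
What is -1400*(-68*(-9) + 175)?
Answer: -1101800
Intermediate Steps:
-1400*(-68*(-9) + 175) = -1400*(612 + 175) = -1400*787 = -1101800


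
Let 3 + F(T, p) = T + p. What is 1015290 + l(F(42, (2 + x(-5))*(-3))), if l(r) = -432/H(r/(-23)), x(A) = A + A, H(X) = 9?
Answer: 1015242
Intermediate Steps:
x(A) = 2*A
F(T, p) = -3 + T + p (F(T, p) = -3 + (T + p) = -3 + T + p)
l(r) = -48 (l(r) = -432/9 = -432*⅑ = -48)
1015290 + l(F(42, (2 + x(-5))*(-3))) = 1015290 - 48 = 1015242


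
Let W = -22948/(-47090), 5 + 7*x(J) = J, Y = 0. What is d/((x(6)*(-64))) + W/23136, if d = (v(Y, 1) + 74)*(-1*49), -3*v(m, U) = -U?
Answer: 434024997653/1089474240 ≈ 398.38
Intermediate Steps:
x(J) = -5/7 + J/7
W = 11474/23545 (W = -22948*(-1/47090) = 11474/23545 ≈ 0.48732)
v(m, U) = U/3 (v(m, U) = -(-1)*U/3 = U/3)
d = -10927/3 (d = ((⅓)*1 + 74)*(-1*49) = (⅓ + 74)*(-49) = (223/3)*(-49) = -10927/3 ≈ -3642.3)
d/((x(6)*(-64))) + W/23136 = -10927*(-1/(64*(-5/7 + (⅐)*6)))/3 + (11474/23545)/23136 = -10927*(-1/(64*(-5/7 + 6/7)))/3 + (11474/23545)*(1/23136) = -10927/(3*((⅐)*(-64))) + 5737/272368560 = -10927/(3*(-64/7)) + 5737/272368560 = -10927/3*(-7/64) + 5737/272368560 = 76489/192 + 5737/272368560 = 434024997653/1089474240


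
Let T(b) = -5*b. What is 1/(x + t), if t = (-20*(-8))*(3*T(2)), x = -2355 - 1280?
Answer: -1/8435 ≈ -0.00011855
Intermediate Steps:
x = -3635
t = -4800 (t = (-20*(-8))*(3*(-5*2)) = 160*(3*(-10)) = 160*(-30) = -4800)
1/(x + t) = 1/(-3635 - 4800) = 1/(-8435) = -1/8435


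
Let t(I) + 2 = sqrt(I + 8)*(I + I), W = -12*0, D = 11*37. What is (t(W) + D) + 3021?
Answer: 3426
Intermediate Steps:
D = 407
W = 0
t(I) = -2 + 2*I*sqrt(8 + I) (t(I) = -2 + sqrt(I + 8)*(I + I) = -2 + sqrt(8 + I)*(2*I) = -2 + 2*I*sqrt(8 + I))
(t(W) + D) + 3021 = ((-2 + 2*0*sqrt(8 + 0)) + 407) + 3021 = ((-2 + 2*0*sqrt(8)) + 407) + 3021 = ((-2 + 2*0*(2*sqrt(2))) + 407) + 3021 = ((-2 + 0) + 407) + 3021 = (-2 + 407) + 3021 = 405 + 3021 = 3426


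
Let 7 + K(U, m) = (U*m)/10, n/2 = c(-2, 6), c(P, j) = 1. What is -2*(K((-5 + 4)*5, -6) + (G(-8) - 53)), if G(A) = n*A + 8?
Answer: 130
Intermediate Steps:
n = 2 (n = 2*1 = 2)
G(A) = 8 + 2*A (G(A) = 2*A + 8 = 8 + 2*A)
K(U, m) = -7 + U*m/10 (K(U, m) = -7 + (U*m)/10 = -7 + (U*m)*(⅒) = -7 + U*m/10)
-2*(K((-5 + 4)*5, -6) + (G(-8) - 53)) = -2*((-7 + (⅒)*((-5 + 4)*5)*(-6)) + ((8 + 2*(-8)) - 53)) = -2*((-7 + (⅒)*(-1*5)*(-6)) + ((8 - 16) - 53)) = -2*((-7 + (⅒)*(-5)*(-6)) + (-8 - 53)) = -2*((-7 + 3) - 61) = -2*(-4 - 61) = -2*(-65) = 130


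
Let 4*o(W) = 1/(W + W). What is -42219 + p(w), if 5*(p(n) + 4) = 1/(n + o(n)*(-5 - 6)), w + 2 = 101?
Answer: -1504616533/35635 ≈ -42223.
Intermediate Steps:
o(W) = 1/(8*W) (o(W) = 1/(4*(W + W)) = 1/(4*((2*W))) = (1/(2*W))/4 = 1/(8*W))
w = 99 (w = -2 + 101 = 99)
p(n) = -4 + 1/(5*(n - 11/(8*n))) (p(n) = -4 + 1/(5*(n + (1/(8*n))*(-5 - 6))) = -4 + 1/(5*(n + (1/(8*n))*(-11))) = -4 + 1/(5*(n - 11/(8*n))))
-42219 + p(w) = -42219 + 4*(55 + 2*99*(1 - 20*99))/(5*(-11 + 8*99²)) = -42219 + 4*(55 + 2*99*(1 - 1980))/(5*(-11 + 8*9801)) = -42219 + 4*(55 + 2*99*(-1979))/(5*(-11 + 78408)) = -42219 + (⅘)*(55 - 391842)/78397 = -42219 + (⅘)*(1/78397)*(-391787) = -42219 - 142468/35635 = -1504616533/35635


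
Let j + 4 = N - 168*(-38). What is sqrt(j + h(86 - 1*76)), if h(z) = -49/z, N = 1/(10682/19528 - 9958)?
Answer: sqrt(6026137900152441353510)/972245710 ≈ 79.844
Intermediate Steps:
N = -9764/97224571 (N = 1/(10682*(1/19528) - 9958) = 1/(5341/9764 - 9958) = 1/(-97224571/9764) = -9764/97224571 ≈ -0.00010043)
j = 620292753216/97224571 (j = -4 + (-9764/97224571 - 168*(-38)) = -4 + (-9764/97224571 - 1*(-6384)) = -4 + (-9764/97224571 + 6384) = -4 + 620681651500/97224571 = 620292753216/97224571 ≈ 6380.0)
sqrt(j + h(86 - 1*76)) = sqrt(620292753216/97224571 - 49/(86 - 1*76)) = sqrt(620292753216/97224571 - 49/(86 - 76)) = sqrt(620292753216/97224571 - 49/10) = sqrt(6198163528181/972245710) = sqrt(6026137900152441353510)/972245710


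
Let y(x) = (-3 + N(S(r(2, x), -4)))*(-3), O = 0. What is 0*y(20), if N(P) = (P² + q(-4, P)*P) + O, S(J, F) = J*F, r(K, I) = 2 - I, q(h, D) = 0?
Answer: 0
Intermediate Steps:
S(J, F) = F*J
N(P) = P² (N(P) = (P² + 0*P) + 0 = (P² + 0) + 0 = P² + 0 = P²)
y(x) = 9 - 3*(-8 + 4*x)² (y(x) = (-3 + (-4*(2 - x))²)*(-3) = (-3 + (-8 + 4*x)²)*(-3) = 9 - 3*(-8 + 4*x)²)
0*y(20) = 0*(9 - 48*(-2 + 20)²) = 0*(9 - 48*18²) = 0*(9 - 48*324) = 0*(9 - 15552) = 0*(-15543) = 0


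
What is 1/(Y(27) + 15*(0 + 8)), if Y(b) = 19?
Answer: 1/139 ≈ 0.0071942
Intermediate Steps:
1/(Y(27) + 15*(0 + 8)) = 1/(19 + 15*(0 + 8)) = 1/(19 + 15*8) = 1/(19 + 120) = 1/139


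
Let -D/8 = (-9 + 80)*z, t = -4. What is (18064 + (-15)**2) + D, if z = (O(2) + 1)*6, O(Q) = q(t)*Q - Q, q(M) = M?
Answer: 48961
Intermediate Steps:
O(Q) = -5*Q (O(Q) = -4*Q - Q = -5*Q)
z = -54 (z = (-5*2 + 1)*6 = (-10 + 1)*6 = -9*6 = -54)
D = 30672 (D = -8*(-9 + 80)*(-54) = -568*(-54) = -8*(-3834) = 30672)
(18064 + (-15)**2) + D = (18064 + (-15)**2) + 30672 = (18064 + 225) + 30672 = 18289 + 30672 = 48961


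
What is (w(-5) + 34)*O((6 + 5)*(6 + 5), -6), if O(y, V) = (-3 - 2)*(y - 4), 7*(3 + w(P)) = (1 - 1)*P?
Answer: -18135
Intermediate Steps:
w(P) = -3 (w(P) = -3 + ((1 - 1)*P)/7 = -3 + (0*P)/7 = -3 + (⅐)*0 = -3 + 0 = -3)
O(y, V) = 20 - 5*y (O(y, V) = -5*(-4 + y) = 20 - 5*y)
(w(-5) + 34)*O((6 + 5)*(6 + 5), -6) = (-3 + 34)*(20 - 5*(6 + 5)*(6 + 5)) = 31*(20 - 55*11) = 31*(20 - 5*121) = 31*(20 - 605) = 31*(-585) = -18135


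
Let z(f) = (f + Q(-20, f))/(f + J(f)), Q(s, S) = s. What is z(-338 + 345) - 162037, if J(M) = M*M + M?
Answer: -10208344/63 ≈ -1.6204e+5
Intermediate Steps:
J(M) = M + M² (J(M) = M² + M = M + M²)
z(f) = (-20 + f)/(f + f*(1 + f)) (z(f) = (f - 20)/(f + f*(1 + f)) = (-20 + f)/(f + f*(1 + f)))
z(-338 + 345) - 162037 = (-20 + (-338 + 345))/((-338 + 345)*(2 + (-338 + 345))) - 162037 = (-20 + 7)/(7*(2 + 7)) - 162037 = (⅐)*(-13)/9 - 162037 = (⅐)*(⅑)*(-13) - 162037 = -13/63 - 162037 = -10208344/63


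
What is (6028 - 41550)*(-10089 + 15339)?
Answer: -186490500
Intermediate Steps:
(6028 - 41550)*(-10089 + 15339) = -35522*5250 = -186490500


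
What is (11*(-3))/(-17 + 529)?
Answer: -33/512 ≈ -0.064453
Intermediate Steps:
(11*(-3))/(-17 + 529) = -33/512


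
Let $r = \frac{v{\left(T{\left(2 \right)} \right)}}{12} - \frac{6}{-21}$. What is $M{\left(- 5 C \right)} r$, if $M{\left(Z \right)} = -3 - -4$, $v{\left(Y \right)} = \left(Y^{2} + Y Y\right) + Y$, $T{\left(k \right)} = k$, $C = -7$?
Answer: $\frac{47}{42} \approx 1.119$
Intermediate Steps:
$v{\left(Y \right)} = Y + 2 Y^{2}$ ($v{\left(Y \right)} = \left(Y^{2} + Y^{2}\right) + Y = 2 Y^{2} + Y = Y + 2 Y^{2}$)
$M{\left(Z \right)} = 1$ ($M{\left(Z \right)} = -3 + 4 = 1$)
$r = \frac{47}{42}$ ($r = \frac{2 \left(1 + 2 \cdot 2\right)}{12} - \frac{6}{-21} = 2 \left(1 + 4\right) \frac{1}{12} - - \frac{2}{7} = 2 \cdot 5 \cdot \frac{1}{12} + \frac{2}{7} = 10 \cdot \frac{1}{12} + \frac{2}{7} = \frac{5}{6} + \frac{2}{7} = \frac{47}{42} \approx 1.119$)
$M{\left(- 5 C \right)} r = 1 \cdot \frac{47}{42} = \frac{47}{42}$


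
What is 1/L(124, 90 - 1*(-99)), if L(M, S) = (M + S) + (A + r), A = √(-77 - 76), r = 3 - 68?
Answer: 248/61657 - 3*I*√17/61657 ≈ 0.0040223 - 0.00020062*I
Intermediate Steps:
r = -65
A = 3*I*√17 (A = √(-153) = 3*I*√17 ≈ 12.369*I)
L(M, S) = -65 + M + S + 3*I*√17 (L(M, S) = (M + S) + (3*I*√17 - 65) = (M + S) + (-65 + 3*I*√17) = -65 + M + S + 3*I*√17)
1/L(124, 90 - 1*(-99)) = 1/(-65 + 124 + (90 - 1*(-99)) + 3*I*√17) = 1/(-65 + 124 + (90 + 99) + 3*I*√17) = 1/(-65 + 124 + 189 + 3*I*√17) = 1/(248 + 3*I*√17)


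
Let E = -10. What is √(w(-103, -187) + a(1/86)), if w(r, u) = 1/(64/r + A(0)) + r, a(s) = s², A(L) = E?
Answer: I*√228141875501/47042 ≈ 10.154*I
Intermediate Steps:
A(L) = -10
w(r, u) = r + 1/(-10 + 64/r) (w(r, u) = 1/(64/r - 10) + r = 1/(-10 + 64/r) + r = r + 1/(-10 + 64/r))
√(w(-103, -187) + a(1/86)) = √((5/2)*(-103)*(13 - 2*(-103))/(32 - 5*(-103)) + (1/86)²) = √((5/2)*(-103)*(13 + 206)/(32 + 515) + (1/86)²) = √((5/2)*(-103)*219/547 + 1/7396) = √((5/2)*(-103)*(1/547)*219 + 1/7396) = √(-112785/1094 + 1/7396) = √(-417078383/4045612) = I*√228141875501/47042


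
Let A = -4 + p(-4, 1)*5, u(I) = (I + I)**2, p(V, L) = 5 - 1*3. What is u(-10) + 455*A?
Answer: 3130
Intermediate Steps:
p(V, L) = 2 (p(V, L) = 5 - 3 = 2)
u(I) = 4*I**2 (u(I) = (2*I)**2 = 4*I**2)
A = 6 (A = -4 + 2*5 = -4 + 10 = 6)
u(-10) + 455*A = 4*(-10)**2 + 455*6 = 4*100 + 2730 = 400 + 2730 = 3130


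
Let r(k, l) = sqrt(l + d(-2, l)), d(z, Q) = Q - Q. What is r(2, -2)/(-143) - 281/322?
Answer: -281/322 - I*sqrt(2)/143 ≈ -0.87267 - 0.0098896*I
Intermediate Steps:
d(z, Q) = 0
r(k, l) = sqrt(l) (r(k, l) = sqrt(l + 0) = sqrt(l))
r(2, -2)/(-143) - 281/322 = sqrt(-2)/(-143) - 281/322 = (I*sqrt(2))*(-1/143) - 281*1/322 = -I*sqrt(2)/143 - 281/322 = -281/322 - I*sqrt(2)/143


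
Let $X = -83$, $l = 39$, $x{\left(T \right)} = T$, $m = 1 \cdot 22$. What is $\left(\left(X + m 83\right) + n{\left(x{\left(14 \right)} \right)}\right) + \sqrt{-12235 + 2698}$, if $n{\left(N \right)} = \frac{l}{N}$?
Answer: $\frac{24441}{14} + 17 i \sqrt{33} \approx 1745.8 + 97.658 i$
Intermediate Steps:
$m = 22$
$n{\left(N \right)} = \frac{39}{N}$
$\left(\left(X + m 83\right) + n{\left(x{\left(14 \right)} \right)}\right) + \sqrt{-12235 + 2698} = \left(\left(-83 + 22 \cdot 83\right) + \frac{39}{14}\right) + \sqrt{-12235 + 2698} = \left(\left(-83 + 1826\right) + 39 \cdot \frac{1}{14}\right) + \sqrt{-9537} = \left(1743 + \frac{39}{14}\right) + 17 i \sqrt{33} = \frac{24441}{14} + 17 i \sqrt{33}$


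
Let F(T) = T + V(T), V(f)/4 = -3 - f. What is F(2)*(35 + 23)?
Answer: -1044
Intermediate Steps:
V(f) = -12 - 4*f (V(f) = 4*(-3 - f) = -12 - 4*f)
F(T) = -12 - 3*T (F(T) = T + (-12 - 4*T) = -12 - 3*T)
F(2)*(35 + 23) = (-12 - 3*2)*(35 + 23) = (-12 - 6)*58 = -18*58 = -1044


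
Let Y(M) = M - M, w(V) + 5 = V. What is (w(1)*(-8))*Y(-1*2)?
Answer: 0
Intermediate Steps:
w(V) = -5 + V
Y(M) = 0
(w(1)*(-8))*Y(-1*2) = ((-5 + 1)*(-8))*0 = -4*(-8)*0 = 32*0 = 0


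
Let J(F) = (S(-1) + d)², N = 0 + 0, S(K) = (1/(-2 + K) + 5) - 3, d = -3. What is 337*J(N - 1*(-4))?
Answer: 5392/9 ≈ 599.11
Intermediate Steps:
S(K) = 2 + 1/(-2 + K) (S(K) = (5 + 1/(-2 + K)) - 3 = 2 + 1/(-2 + K))
N = 0
J(F) = 16/9 (J(F) = ((-3 + 2*(-1))/(-2 - 1) - 3)² = ((-3 - 2)/(-3) - 3)² = (-⅓*(-5) - 3)² = (5/3 - 3)² = (-4/3)² = 16/9)
337*J(N - 1*(-4)) = 337*(16/9) = 5392/9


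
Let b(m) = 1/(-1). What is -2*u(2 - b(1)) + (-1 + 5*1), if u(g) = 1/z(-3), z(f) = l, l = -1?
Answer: 6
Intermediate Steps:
z(f) = -1
b(m) = -1
u(g) = -1 (u(g) = 1/(-1) = -1)
-2*u(2 - b(1)) + (-1 + 5*1) = -2*(-1) + (-1 + 5*1) = 2 + (-1 + 5) = 2 + 4 = 6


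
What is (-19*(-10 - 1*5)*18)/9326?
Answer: 2565/4663 ≈ 0.55008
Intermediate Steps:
(-19*(-10 - 1*5)*18)/9326 = (-19*(-10 - 5)*18)*(1/9326) = (-19*(-15)*18)*(1/9326) = (285*18)*(1/9326) = 5130*(1/9326) = 2565/4663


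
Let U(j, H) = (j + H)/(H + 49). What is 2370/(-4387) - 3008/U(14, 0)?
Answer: -46188706/4387 ≈ -10529.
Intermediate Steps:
U(j, H) = (H + j)/(49 + H)
2370/(-4387) - 3008/U(14, 0) = 2370/(-4387) - 3008*(49 + 0)/(0 + 14) = 2370*(-1/4387) - 3008/(14/49) = -2370/4387 - 3008/((1/49)*14) = -2370/4387 - 3008/2/7 = -2370/4387 - 3008*7/2 = -2370/4387 - 10528 = -46188706/4387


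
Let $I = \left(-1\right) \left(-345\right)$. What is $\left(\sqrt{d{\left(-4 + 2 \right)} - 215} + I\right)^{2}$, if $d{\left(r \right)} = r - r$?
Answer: $\left(345 + i \sqrt{215}\right)^{2} \approx 1.1881 \cdot 10^{5} + 10117.0 i$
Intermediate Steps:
$d{\left(r \right)} = 0$
$I = 345$
$\left(\sqrt{d{\left(-4 + 2 \right)} - 215} + I\right)^{2} = \left(\sqrt{0 - 215} + 345\right)^{2} = \left(\sqrt{-215} + 345\right)^{2} = \left(i \sqrt{215} + 345\right)^{2} = \left(345 + i \sqrt{215}\right)^{2}$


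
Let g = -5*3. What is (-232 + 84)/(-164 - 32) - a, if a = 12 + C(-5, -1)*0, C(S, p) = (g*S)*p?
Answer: -551/49 ≈ -11.245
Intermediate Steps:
g = -15
C(S, p) = -15*S*p (C(S, p) = (-15*S)*p = -15*S*p)
a = 12 (a = 12 - 15*(-5)*(-1)*0 = 12 - 75*0 = 12 + 0 = 12)
(-232 + 84)/(-164 - 32) - a = (-232 + 84)/(-164 - 32) - 1*12 = -148/(-196) - 12 = -148*(-1/196) - 12 = 37/49 - 12 = -551/49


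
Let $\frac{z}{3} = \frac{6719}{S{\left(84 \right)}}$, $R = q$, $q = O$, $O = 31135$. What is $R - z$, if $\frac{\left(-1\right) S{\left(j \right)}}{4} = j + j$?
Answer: $\frac{6980959}{224} \approx 31165.0$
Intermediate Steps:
$S{\left(j \right)} = - 8 j$ ($S{\left(j \right)} = - 4 \left(j + j\right) = - 4 \cdot 2 j = - 8 j$)
$q = 31135$
$R = 31135$
$z = - \frac{6719}{224}$ ($z = 3 \frac{6719}{\left(-8\right) 84} = 3 \frac{6719}{-672} = 3 \cdot 6719 \left(- \frac{1}{672}\right) = 3 \left(- \frac{6719}{672}\right) = - \frac{6719}{224} \approx -29.996$)
$R - z = 31135 - - \frac{6719}{224} = 31135 + \frac{6719}{224} = \frac{6980959}{224}$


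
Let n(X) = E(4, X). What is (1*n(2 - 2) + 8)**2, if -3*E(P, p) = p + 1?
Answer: 529/9 ≈ 58.778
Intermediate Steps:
E(P, p) = -1/3 - p/3 (E(P, p) = -(p + 1)/3 = -(1 + p)/3 = -1/3 - p/3)
n(X) = -1/3 - X/3
(1*n(2 - 2) + 8)**2 = (1*(-1/3 - (2 - 2)/3) + 8)**2 = (1*(-1/3 - 1/3*0) + 8)**2 = (1*(-1/3 + 0) + 8)**2 = (1*(-1/3) + 8)**2 = (-1/3 + 8)**2 = (23/3)**2 = 529/9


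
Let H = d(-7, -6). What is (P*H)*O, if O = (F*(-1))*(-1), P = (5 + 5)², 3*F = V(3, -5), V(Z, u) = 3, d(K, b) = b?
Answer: -600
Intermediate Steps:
F = 1 (F = (⅓)*3 = 1)
P = 100 (P = 10² = 100)
H = -6
O = 1 (O = (1*(-1))*(-1) = -1*(-1) = 1)
(P*H)*O = (100*(-6))*1 = -600*1 = -600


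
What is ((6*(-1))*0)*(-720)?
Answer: 0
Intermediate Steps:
((6*(-1))*0)*(-720) = -6*0*(-720) = 0*(-720) = 0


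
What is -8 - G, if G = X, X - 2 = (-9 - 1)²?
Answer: -110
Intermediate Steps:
X = 102 (X = 2 + (-9 - 1)² = 2 + (-10)² = 2 + 100 = 102)
G = 102
-8 - G = -8 - 1*102 = -8 - 102 = -110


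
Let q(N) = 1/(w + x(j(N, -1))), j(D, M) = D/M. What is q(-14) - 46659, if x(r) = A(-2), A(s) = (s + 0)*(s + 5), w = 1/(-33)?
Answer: -9285174/199 ≈ -46659.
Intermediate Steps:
w = -1/33 ≈ -0.030303
A(s) = s*(5 + s)
x(r) = -6 (x(r) = -2*(5 - 2) = -2*3 = -6)
q(N) = -33/199 (q(N) = 1/(-1/33 - 6) = 1/(-199/33) = -33/199)
q(-14) - 46659 = -33/199 - 46659 = -9285174/199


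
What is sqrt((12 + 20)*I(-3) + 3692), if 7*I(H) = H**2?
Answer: 2*sqrt(45731)/7 ≈ 61.099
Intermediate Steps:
I(H) = H**2/7
sqrt((12 + 20)*I(-3) + 3692) = sqrt((12 + 20)*((1/7)*(-3)**2) + 3692) = sqrt(32*((1/7)*9) + 3692) = sqrt(32*(9/7) + 3692) = sqrt(288/7 + 3692) = sqrt(26132/7) = 2*sqrt(45731)/7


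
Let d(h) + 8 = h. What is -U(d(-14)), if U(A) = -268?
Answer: 268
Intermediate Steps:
d(h) = -8 + h
-U(d(-14)) = -1*(-268) = 268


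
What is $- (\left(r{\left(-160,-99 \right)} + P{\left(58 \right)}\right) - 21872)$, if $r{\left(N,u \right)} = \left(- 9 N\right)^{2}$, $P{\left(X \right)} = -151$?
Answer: $-2051577$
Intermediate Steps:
$r{\left(N,u \right)} = 81 N^{2}$
$- (\left(r{\left(-160,-99 \right)} + P{\left(58 \right)}\right) - 21872) = - (\left(81 \left(-160\right)^{2} - 151\right) - 21872) = - (\left(81 \cdot 25600 - 151\right) - 21872) = - (\left(2073600 - 151\right) - 21872) = - (2073449 - 21872) = \left(-1\right) 2051577 = -2051577$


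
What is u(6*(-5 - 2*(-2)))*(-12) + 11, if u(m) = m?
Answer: 83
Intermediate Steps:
u(6*(-5 - 2*(-2)))*(-12) + 11 = (6*(-5 - 2*(-2)))*(-12) + 11 = (6*(-5 + 4))*(-12) + 11 = (6*(-1))*(-12) + 11 = -6*(-12) + 11 = 72 + 11 = 83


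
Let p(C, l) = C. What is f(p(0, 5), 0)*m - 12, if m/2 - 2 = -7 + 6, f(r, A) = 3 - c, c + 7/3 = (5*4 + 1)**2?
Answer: -2650/3 ≈ -883.33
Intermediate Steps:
c = 1316/3 (c = -7/3 + (5*4 + 1)**2 = -7/3 + (20 + 1)**2 = -7/3 + 21**2 = -7/3 + 441 = 1316/3 ≈ 438.67)
f(r, A) = -1307/3 (f(r, A) = 3 - 1*1316/3 = 3 - 1316/3 = -1307/3)
m = 2 (m = 4 + 2*(-7 + 6) = 4 + 2*(-1) = 4 - 2 = 2)
f(p(0, 5), 0)*m - 12 = -1307/3*2 - 12 = -2614/3 - 12 = -2650/3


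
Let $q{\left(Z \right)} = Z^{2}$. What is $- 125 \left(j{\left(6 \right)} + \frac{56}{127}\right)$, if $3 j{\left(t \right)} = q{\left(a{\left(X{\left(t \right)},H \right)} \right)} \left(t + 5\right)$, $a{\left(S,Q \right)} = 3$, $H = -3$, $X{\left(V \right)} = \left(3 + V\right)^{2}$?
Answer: $- \frac{530875}{127} \approx -4180.1$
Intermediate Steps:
$j{\left(t \right)} = 15 + 3 t$ ($j{\left(t \right)} = \frac{3^{2} \left(t + 5\right)}{3} = \frac{9 \left(5 + t\right)}{3} = \frac{45 + 9 t}{3} = 15 + 3 t$)
$- 125 \left(j{\left(6 \right)} + \frac{56}{127}\right) = - 125 \left(\left(15 + 3 \cdot 6\right) + \frac{56}{127}\right) = - 125 \left(\left(15 + 18\right) + 56 \cdot \frac{1}{127}\right) = - 125 \left(33 + \frac{56}{127}\right) = \left(-125\right) \frac{4247}{127} = - \frac{530875}{127}$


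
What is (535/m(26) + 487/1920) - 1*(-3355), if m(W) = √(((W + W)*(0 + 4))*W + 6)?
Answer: 6442087/1920 + 535*√5414/5414 ≈ 3362.5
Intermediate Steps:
m(W) = √(6 + 8*W²) (m(W) = √(((2*W)*4)*W + 6) = √((8*W)*W + 6) = √(8*W² + 6) = √(6 + 8*W²))
(535/m(26) + 487/1920) - 1*(-3355) = (535/(√(6 + 8*26²)) + 487/1920) - 1*(-3355) = (535/(√(6 + 8*676)) + 487*(1/1920)) + 3355 = (535/(√(6 + 5408)) + 487/1920) + 3355 = (535/(√5414) + 487/1920) + 3355 = (535*(√5414/5414) + 487/1920) + 3355 = (535*√5414/5414 + 487/1920) + 3355 = (487/1920 + 535*√5414/5414) + 3355 = 6442087/1920 + 535*√5414/5414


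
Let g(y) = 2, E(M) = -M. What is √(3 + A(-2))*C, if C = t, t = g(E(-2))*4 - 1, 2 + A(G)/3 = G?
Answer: 21*I ≈ 21.0*I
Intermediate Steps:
A(G) = -6 + 3*G
t = 7 (t = 2*4 - 1 = 8 - 1 = 7)
C = 7
√(3 + A(-2))*C = √(3 + (-6 + 3*(-2)))*7 = √(3 + (-6 - 6))*7 = √(3 - 12)*7 = √(-9)*7 = (3*I)*7 = 21*I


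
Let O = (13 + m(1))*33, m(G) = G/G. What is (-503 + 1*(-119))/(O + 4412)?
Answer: -311/2437 ≈ -0.12762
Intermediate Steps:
m(G) = 1
O = 462 (O = (13 + 1)*33 = 14*33 = 462)
(-503 + 1*(-119))/(O + 4412) = (-503 + 1*(-119))/(462 + 4412) = (-503 - 119)/4874 = -622*1/4874 = -311/2437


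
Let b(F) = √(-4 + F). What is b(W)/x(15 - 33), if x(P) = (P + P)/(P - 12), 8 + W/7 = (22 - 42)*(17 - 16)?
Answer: 25*I*√2/3 ≈ 11.785*I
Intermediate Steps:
W = -196 (W = -56 + 7*((22 - 42)*(17 - 16)) = -56 + 7*(-20*1) = -56 + 7*(-20) = -56 - 140 = -196)
x(P) = 2*P/(-12 + P) (x(P) = (2*P)/(-12 + P) = 2*P/(-12 + P))
b(W)/x(15 - 33) = √(-4 - 196)/((2*(15 - 33)/(-12 + (15 - 33)))) = √(-200)/((2*(-18)/(-12 - 18))) = (10*I*√2)/((2*(-18)/(-30))) = (10*I*√2)/((2*(-18)*(-1/30))) = (10*I*√2)/(6/5) = (10*I*√2)*(⅚) = 25*I*√2/3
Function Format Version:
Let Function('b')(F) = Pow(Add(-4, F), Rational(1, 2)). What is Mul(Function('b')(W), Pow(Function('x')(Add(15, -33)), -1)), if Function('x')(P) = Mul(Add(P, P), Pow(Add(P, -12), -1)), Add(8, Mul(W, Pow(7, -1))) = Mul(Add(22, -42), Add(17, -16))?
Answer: Mul(Rational(25, 3), I, Pow(2, Rational(1, 2))) ≈ Mul(11.785, I)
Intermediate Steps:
W = -196 (W = Add(-56, Mul(7, Mul(Add(22, -42), Add(17, -16)))) = Add(-56, Mul(7, Mul(-20, 1))) = Add(-56, Mul(7, -20)) = Add(-56, -140) = -196)
Function('x')(P) = Mul(2, P, Pow(Add(-12, P), -1)) (Function('x')(P) = Mul(Mul(2, P), Pow(Add(-12, P), -1)) = Mul(2, P, Pow(Add(-12, P), -1)))
Mul(Function('b')(W), Pow(Function('x')(Add(15, -33)), -1)) = Mul(Pow(Add(-4, -196), Rational(1, 2)), Pow(Mul(2, Add(15, -33), Pow(Add(-12, Add(15, -33)), -1)), -1)) = Mul(Pow(-200, Rational(1, 2)), Pow(Mul(2, -18, Pow(Add(-12, -18), -1)), -1)) = Mul(Mul(10, I, Pow(2, Rational(1, 2))), Pow(Mul(2, -18, Pow(-30, -1)), -1)) = Mul(Mul(10, I, Pow(2, Rational(1, 2))), Pow(Mul(2, -18, Rational(-1, 30)), -1)) = Mul(Mul(10, I, Pow(2, Rational(1, 2))), Pow(Rational(6, 5), -1)) = Mul(Mul(10, I, Pow(2, Rational(1, 2))), Rational(5, 6)) = Mul(Rational(25, 3), I, Pow(2, Rational(1, 2)))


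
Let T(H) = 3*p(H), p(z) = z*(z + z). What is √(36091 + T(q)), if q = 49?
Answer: √50497 ≈ 224.72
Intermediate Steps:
p(z) = 2*z² (p(z) = z*(2*z) = 2*z²)
T(H) = 6*H² (T(H) = 3*(2*H²) = 6*H²)
√(36091 + T(q)) = √(36091 + 6*49²) = √(36091 + 6*2401) = √(36091 + 14406) = √50497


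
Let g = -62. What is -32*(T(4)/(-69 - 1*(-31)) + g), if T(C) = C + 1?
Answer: 37776/19 ≈ 1988.2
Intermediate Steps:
T(C) = 1 + C
-32*(T(4)/(-69 - 1*(-31)) + g) = -32*((1 + 4)/(-69 - 1*(-31)) - 62) = -32*(5/(-69 + 31) - 62) = -32*(5/(-38) - 62) = -32*(5*(-1/38) - 62) = -32*(-5/38 - 62) = -32*(-2361/38) = 37776/19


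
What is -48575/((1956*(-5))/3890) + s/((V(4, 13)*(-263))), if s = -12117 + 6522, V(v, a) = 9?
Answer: 1656723505/85738 ≈ 19323.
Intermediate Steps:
s = -5595
-48575/((1956*(-5))/3890) + s/((V(4, 13)*(-263))) = -48575/((1956*(-5))/3890) - 5595/(9*(-263)) = -48575/((-9780*1/3890)) - 5595/(-2367) = -48575/(-978/389) - 5595*(-1/2367) = -48575*(-389/978) + 1865/789 = 18895675/978 + 1865/789 = 1656723505/85738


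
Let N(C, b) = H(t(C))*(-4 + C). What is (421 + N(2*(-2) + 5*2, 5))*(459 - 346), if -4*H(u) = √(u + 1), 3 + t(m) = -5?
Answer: 47573 - 113*I*√7/2 ≈ 47573.0 - 149.48*I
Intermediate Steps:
t(m) = -8 (t(m) = -3 - 5 = -8)
H(u) = -√(1 + u)/4 (H(u) = -√(u + 1)/4 = -√(1 + u)/4)
N(C, b) = -I*√7*(-4 + C)/4 (N(C, b) = (-√(1 - 8)/4)*(-4 + C) = (-I*√7/4)*(-4 + C) = -I*√7*(-4 + C)/4)
(421 + N(2*(-2) + 5*2, 5))*(459 - 346) = (421 + I*√7*(4 - (2*(-2) + 5*2))/4)*(459 - 346) = (421 + I*√7*(4 - (-4 + 10))/4)*113 = (421 + I*√7*(4 - 1*6)/4)*113 = (421 + I*√7*(4 - 6)/4)*113 = (421 + (¼)*I*√7*(-2))*113 = (421 - I*√7/2)*113 = 47573 - 113*I*√7/2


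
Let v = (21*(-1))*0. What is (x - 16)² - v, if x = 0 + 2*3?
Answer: 100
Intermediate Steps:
x = 6 (x = 0 + 6 = 6)
v = 0 (v = -21*0 = 0)
(x - 16)² - v = (6 - 16)² - 1*0 = (-10)² + 0 = 100 + 0 = 100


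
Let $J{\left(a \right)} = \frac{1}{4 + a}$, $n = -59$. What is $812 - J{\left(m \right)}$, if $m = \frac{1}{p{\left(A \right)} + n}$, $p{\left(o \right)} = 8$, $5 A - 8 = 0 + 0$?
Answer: $\frac{164785}{203} \approx 811.75$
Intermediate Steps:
$A = \frac{8}{5}$ ($A = \frac{8}{5} + \frac{0 + 0}{5} = \frac{8}{5} + \frac{1}{5} \cdot 0 = \frac{8}{5} + 0 = \frac{8}{5} \approx 1.6$)
$m = - \frac{1}{51}$ ($m = \frac{1}{8 - 59} = \frac{1}{-51} = - \frac{1}{51} \approx -0.019608$)
$812 - J{\left(m \right)} = 812 - \frac{1}{4 - \frac{1}{51}} = 812 - \frac{1}{\frac{203}{51}} = 812 - \frac{51}{203} = \frac{164785}{203}$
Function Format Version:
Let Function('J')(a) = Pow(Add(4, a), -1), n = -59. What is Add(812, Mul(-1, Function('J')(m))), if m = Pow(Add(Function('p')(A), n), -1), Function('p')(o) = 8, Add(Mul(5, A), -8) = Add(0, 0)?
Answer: Rational(164785, 203) ≈ 811.75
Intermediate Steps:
A = Rational(8, 5) (A = Add(Rational(8, 5), Mul(Rational(1, 5), Add(0, 0))) = Add(Rational(8, 5), Mul(Rational(1, 5), 0)) = Add(Rational(8, 5), 0) = Rational(8, 5) ≈ 1.6000)
m = Rational(-1, 51) (m = Pow(Add(8, -59), -1) = Pow(-51, -1) = Rational(-1, 51) ≈ -0.019608)
Add(812, Mul(-1, Function('J')(m))) = Add(812, Mul(-1, Pow(Add(4, Rational(-1, 51)), -1))) = Add(812, Mul(-1, Pow(Rational(203, 51), -1))) = Add(812, Mul(-1, Rational(51, 203))) = Add(812, Rational(-51, 203)) = Rational(164785, 203)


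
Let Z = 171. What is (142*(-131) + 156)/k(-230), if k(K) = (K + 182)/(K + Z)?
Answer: -544157/24 ≈ -22673.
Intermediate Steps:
k(K) = (182 + K)/(171 + K) (k(K) = (K + 182)/(K + 171) = (182 + K)/(171 + K))
(142*(-131) + 156)/k(-230) = (142*(-131) + 156)/(((182 - 230)/(171 - 230))) = (-18602 + 156)/((-48/(-59))) = -18446/((-1/59*(-48))) = -18446/48/59 = -18446*59/48 = -544157/24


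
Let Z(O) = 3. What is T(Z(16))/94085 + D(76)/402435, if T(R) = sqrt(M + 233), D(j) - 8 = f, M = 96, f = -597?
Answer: -589/402435 + sqrt(329)/94085 ≈ -0.0012708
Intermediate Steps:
D(j) = -589 (D(j) = 8 - 597 = -589)
T(R) = sqrt(329) (T(R) = sqrt(96 + 233) = sqrt(329))
T(Z(16))/94085 + D(76)/402435 = sqrt(329)/94085 - 589/402435 = -589/402435 + sqrt(329)/94085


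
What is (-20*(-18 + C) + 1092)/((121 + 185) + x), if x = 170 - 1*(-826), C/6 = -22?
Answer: 22/7 ≈ 3.1429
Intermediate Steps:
C = -132 (C = 6*(-22) = -132)
x = 996 (x = 170 + 826 = 996)
(-20*(-18 + C) + 1092)/((121 + 185) + x) = (-20*(-18 - 132) + 1092)/((121 + 185) + 996) = (-20*(-150) + 1092)/(306 + 996) = (3000 + 1092)/1302 = 4092*(1/1302) = 22/7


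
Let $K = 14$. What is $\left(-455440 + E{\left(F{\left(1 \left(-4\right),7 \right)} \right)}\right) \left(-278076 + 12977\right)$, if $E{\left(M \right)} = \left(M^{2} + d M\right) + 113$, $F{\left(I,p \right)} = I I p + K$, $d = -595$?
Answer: $136372492679$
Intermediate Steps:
$F{\left(I,p \right)} = 14 + p I^{2}$ ($F{\left(I,p \right)} = I I p + 14 = I^{2} p + 14 = p I^{2} + 14 = 14 + p I^{2}$)
$E{\left(M \right)} = 113 + M^{2} - 595 M$ ($E{\left(M \right)} = \left(M^{2} - 595 M\right) + 113 = 113 + M^{2} - 595 M$)
$\left(-455440 + E{\left(F{\left(1 \left(-4\right),7 \right)} \right)}\right) \left(-278076 + 12977\right) = \left(-455440 + \left(113 + \left(14 + 7 \left(1 \left(-4\right)\right)^{2}\right)^{2} - 595 \left(14 + 7 \left(1 \left(-4\right)\right)^{2}\right)\right)\right) \left(-278076 + 12977\right) = \left(-455440 + \left(113 + \left(14 + 7 \left(-4\right)^{2}\right)^{2} - 595 \left(14 + 7 \left(-4\right)^{2}\right)\right)\right) \left(-265099\right) = \left(-455440 + \left(113 + \left(14 + 7 \cdot 16\right)^{2} - 595 \left(14 + 7 \cdot 16\right)\right)\right) \left(-265099\right) = \left(-455440 + \left(113 + \left(14 + 112\right)^{2} - 595 \left(14 + 112\right)\right)\right) \left(-265099\right) = \left(-455440 + \left(113 + 126^{2} - 74970\right)\right) \left(-265099\right) = \left(-455440 + \left(113 + 15876 - 74970\right)\right) \left(-265099\right) = \left(-455440 - 58981\right) \left(-265099\right) = \left(-514421\right) \left(-265099\right) = 136372492679$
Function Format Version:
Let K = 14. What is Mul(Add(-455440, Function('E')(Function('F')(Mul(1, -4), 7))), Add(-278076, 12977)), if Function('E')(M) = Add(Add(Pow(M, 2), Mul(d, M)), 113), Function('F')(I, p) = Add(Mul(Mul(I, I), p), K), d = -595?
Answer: 136372492679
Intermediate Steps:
Function('F')(I, p) = Add(14, Mul(p, Pow(I, 2))) (Function('F')(I, p) = Add(Mul(Mul(I, I), p), 14) = Add(Mul(Pow(I, 2), p), 14) = Add(Mul(p, Pow(I, 2)), 14) = Add(14, Mul(p, Pow(I, 2))))
Function('E')(M) = Add(113, Pow(M, 2), Mul(-595, M)) (Function('E')(M) = Add(Add(Pow(M, 2), Mul(-595, M)), 113) = Add(113, Pow(M, 2), Mul(-595, M)))
Mul(Add(-455440, Function('E')(Function('F')(Mul(1, -4), 7))), Add(-278076, 12977)) = Mul(Add(-455440, Add(113, Pow(Add(14, Mul(7, Pow(Mul(1, -4), 2))), 2), Mul(-595, Add(14, Mul(7, Pow(Mul(1, -4), 2)))))), Add(-278076, 12977)) = Mul(Add(-455440, Add(113, Pow(Add(14, Mul(7, Pow(-4, 2))), 2), Mul(-595, Add(14, Mul(7, Pow(-4, 2)))))), -265099) = Mul(Add(-455440, Add(113, Pow(Add(14, Mul(7, 16)), 2), Mul(-595, Add(14, Mul(7, 16))))), -265099) = Mul(Add(-455440, Add(113, Pow(Add(14, 112), 2), Mul(-595, Add(14, 112)))), -265099) = Mul(Add(-455440, Add(113, Pow(126, 2), Mul(-595, 126))), -265099) = Mul(Add(-455440, Add(113, 15876, -74970)), -265099) = Mul(Add(-455440, -58981), -265099) = Mul(-514421, -265099) = 136372492679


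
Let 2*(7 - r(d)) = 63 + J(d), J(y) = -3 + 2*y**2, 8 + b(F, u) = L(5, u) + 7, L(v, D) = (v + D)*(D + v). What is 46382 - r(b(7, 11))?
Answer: 111430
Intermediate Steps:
L(v, D) = (D + v)**2 (L(v, D) = (D + v)*(D + v) = (D + v)**2)
b(F, u) = -1 + (5 + u)**2 (b(F, u) = -8 + ((u + 5)**2 + 7) = -8 + ((5 + u)**2 + 7) = -8 + (7 + (5 + u)**2) = -1 + (5 + u)**2)
r(d) = -23 - d**2 (r(d) = 7 - (63 + (-3 + 2*d**2))/2 = 7 - (60 + 2*d**2)/2 = 7 + (-30 - d**2) = -23 - d**2)
46382 - r(b(7, 11)) = 46382 - (-23 - (-1 + (5 + 11)**2)**2) = 46382 - (-23 - (-1 + 16**2)**2) = 46382 - (-23 - (-1 + 256)**2) = 46382 - (-23 - 1*255**2) = 46382 - (-23 - 1*65025) = 46382 - (-23 - 65025) = 46382 - 1*(-65048) = 46382 + 65048 = 111430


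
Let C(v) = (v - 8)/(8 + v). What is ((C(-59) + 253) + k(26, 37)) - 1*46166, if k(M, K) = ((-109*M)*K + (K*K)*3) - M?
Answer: -7481123/51 ≈ -1.4669e+5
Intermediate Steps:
C(v) = (-8 + v)/(8 + v)
k(M, K) = -M + 3*K**2 - 109*K*M (k(M, K) = (-109*K*M + K**2*3) - M = (-109*K*M + 3*K**2) - M = (3*K**2 - 109*K*M) - M = -M + 3*K**2 - 109*K*M)
((C(-59) + 253) + k(26, 37)) - 1*46166 = (((-8 - 59)/(8 - 59) + 253) + (-1*26 + 3*37**2 - 109*37*26)) - 1*46166 = ((-67/(-51) + 253) + (-26 + 3*1369 - 104858)) - 46166 = ((-1/51*(-67) + 253) + (-26 + 4107 - 104858)) - 46166 = ((67/51 + 253) - 100777) - 46166 = (12970/51 - 100777) - 46166 = -5126657/51 - 46166 = -7481123/51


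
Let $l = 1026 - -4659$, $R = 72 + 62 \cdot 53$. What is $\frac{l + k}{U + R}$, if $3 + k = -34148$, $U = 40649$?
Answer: $- \frac{28466}{44007} \approx -0.64685$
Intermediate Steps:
$R = 3358$ ($R = 72 + 3286 = 3358$)
$l = 5685$ ($l = 1026 + 4659 = 5685$)
$k = -34151$ ($k = -3 - 34148 = -34151$)
$\frac{l + k}{U + R} = \frac{5685 - 34151}{40649 + 3358} = - \frac{28466}{44007}$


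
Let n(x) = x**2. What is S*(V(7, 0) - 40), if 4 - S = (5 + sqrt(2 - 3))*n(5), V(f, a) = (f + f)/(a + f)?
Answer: 4598 + 950*I ≈ 4598.0 + 950.0*I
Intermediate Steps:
V(f, a) = 2*f/(a + f) (V(f, a) = (2*f)/(a + f) = 2*f/(a + f))
S = -121 - 25*I (S = 4 - (5 + sqrt(2 - 3))*5**2 = 4 - (5 + sqrt(-1))*25 = 4 - (5 + I)*25 = 4 - (125 + 25*I) = 4 + (-125 - 25*I) = -121 - 25*I ≈ -121.0 - 25.0*I)
S*(V(7, 0) - 40) = (-121 - 25*I)*(2*7/(0 + 7) - 40) = (-121 - 25*I)*(2*7/7 - 40) = (-121 - 25*I)*(2*7*(1/7) - 40) = (-121 - 25*I)*(2 - 40) = (-121 - 25*I)*(-38) = 4598 + 950*I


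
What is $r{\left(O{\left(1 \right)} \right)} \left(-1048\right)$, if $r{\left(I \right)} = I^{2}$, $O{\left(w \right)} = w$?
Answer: $-1048$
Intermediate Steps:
$r{\left(O{\left(1 \right)} \right)} \left(-1048\right) = 1^{2} \left(-1048\right) = 1 \left(-1048\right) = -1048$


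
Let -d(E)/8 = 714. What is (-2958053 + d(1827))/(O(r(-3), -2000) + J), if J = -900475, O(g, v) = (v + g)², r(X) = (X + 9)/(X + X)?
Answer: -2963765/3103526 ≈ -0.95497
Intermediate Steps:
d(E) = -5712 (d(E) = -8*714 = -5712)
r(X) = (9 + X)/(2*X) (r(X) = (9 + X)/((2*X)) = (9 + X)*(1/(2*X)) = (9 + X)/(2*X))
O(g, v) = (g + v)²
(-2958053 + d(1827))/(O(r(-3), -2000) + J) = (-2958053 - 5712)/(((½)*(9 - 3)/(-3) - 2000)² - 900475) = -2963765/(((½)*(-⅓)*6 - 2000)² - 900475) = -2963765/((-1 - 2000)² - 900475) = -2963765/((-2001)² - 900475) = -2963765/(4004001 - 900475) = -2963765/3103526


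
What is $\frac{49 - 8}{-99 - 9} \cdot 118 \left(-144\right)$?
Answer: $\frac{19352}{3} \approx 6450.7$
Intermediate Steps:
$\frac{49 - 8}{-99 - 9} \cdot 118 \left(-144\right) = \frac{41}{-108} \cdot 118 \left(-144\right) = 41 \left(- \frac{1}{108}\right) 118 \left(-144\right) = \left(- \frac{41}{108}\right) 118 \left(-144\right) = \left(- \frac{2419}{54}\right) \left(-144\right) = \frac{19352}{3}$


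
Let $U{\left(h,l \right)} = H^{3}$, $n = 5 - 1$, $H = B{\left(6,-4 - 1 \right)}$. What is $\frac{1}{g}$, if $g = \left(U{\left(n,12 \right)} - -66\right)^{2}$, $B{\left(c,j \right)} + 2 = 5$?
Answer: $\frac{1}{8649} \approx 0.00011562$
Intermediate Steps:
$B{\left(c,j \right)} = 3$ ($B{\left(c,j \right)} = -2 + 5 = 3$)
$H = 3$
$n = 4$ ($n = 5 - 1 = 4$)
$U{\left(h,l \right)} = 27$ ($U{\left(h,l \right)} = 3^{3} = 27$)
$g = 8649$ ($g = \left(27 - -66\right)^{2} = \left(27 + 66\right)^{2} = 93^{2} = 8649$)
$\frac{1}{g} = \frac{1}{8649}$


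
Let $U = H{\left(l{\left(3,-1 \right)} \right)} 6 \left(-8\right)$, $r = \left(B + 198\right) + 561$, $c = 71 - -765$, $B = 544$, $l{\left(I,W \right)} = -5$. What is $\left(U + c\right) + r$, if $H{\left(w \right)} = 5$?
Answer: $1899$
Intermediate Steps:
$c = 836$ ($c = 71 + 765 = 836$)
$r = 1303$ ($r = \left(544 + 198\right) + 561 = 742 + 561 = 1303$)
$U = -240$ ($U = 5 \cdot 6 \left(-8\right) = 30 \left(-8\right) = -240$)
$\left(U + c\right) + r = \left(-240 + 836\right) + 1303 = 596 + 1303 = 1899$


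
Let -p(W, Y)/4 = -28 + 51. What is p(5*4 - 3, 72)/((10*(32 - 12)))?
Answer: -23/50 ≈ -0.46000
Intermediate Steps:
p(W, Y) = -92 (p(W, Y) = -4*(-28 + 51) = -4*23 = -92)
p(5*4 - 3, 72)/((10*(32 - 12))) = -92*1/(10*(32 - 12)) = -92/(10*20) = -92/200 = -92*1/200 = -23/50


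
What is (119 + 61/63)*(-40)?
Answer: -302320/63 ≈ -4798.7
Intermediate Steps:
(119 + 61/63)*(-40) = (7558/63)*(-40) = -302320/63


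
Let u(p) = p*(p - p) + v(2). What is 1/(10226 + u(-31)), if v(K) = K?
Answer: 1/10228 ≈ 9.7771e-5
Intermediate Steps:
u(p) = 2 (u(p) = p*(p - p) + 2 = p*0 + 2 = 0 + 2 = 2)
1/(10226 + u(-31)) = 1/(10226 + 2) = 1/10228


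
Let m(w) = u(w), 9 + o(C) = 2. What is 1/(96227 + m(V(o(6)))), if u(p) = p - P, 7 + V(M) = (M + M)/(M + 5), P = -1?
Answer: 1/96228 ≈ 1.0392e-5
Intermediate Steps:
o(C) = -7 (o(C) = -9 + 2 = -7)
V(M) = -7 + 2*M/(5 + M) (V(M) = -7 + (M + M)/(M + 5) = -7 + (2*M)/(5 + M) = -7 + 2*M/(5 + M))
u(p) = 1 + p (u(p) = p - 1*(-1) = p + 1 = 1 + p)
m(w) = 1 + w
1/(96227 + m(V(o(6)))) = 1/(96227 + (1 + 5*(-7 - 1*(-7))/(5 - 7))) = 1/(96227 + (1 + 5*(-7 + 7)/(-2))) = 1/(96227 + (1 + 5*(-1/2)*0)) = 1/(96227 + (1 + 0)) = 1/(96227 + 1) = 1/96228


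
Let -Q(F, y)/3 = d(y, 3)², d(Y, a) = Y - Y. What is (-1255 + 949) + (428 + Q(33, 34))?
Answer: 122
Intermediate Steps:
d(Y, a) = 0
Q(F, y) = 0 (Q(F, y) = -3*0² = -3*0 = 0)
(-1255 + 949) + (428 + Q(33, 34)) = (-1255 + 949) + (428 + 0) = -306 + 428 = 122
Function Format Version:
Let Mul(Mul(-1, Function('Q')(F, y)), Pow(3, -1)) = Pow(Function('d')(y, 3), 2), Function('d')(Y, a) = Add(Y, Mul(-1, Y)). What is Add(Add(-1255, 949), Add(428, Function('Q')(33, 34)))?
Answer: 122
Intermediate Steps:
Function('d')(Y, a) = 0
Function('Q')(F, y) = 0 (Function('Q')(F, y) = Mul(-3, Pow(0, 2)) = Mul(-3, 0) = 0)
Add(Add(-1255, 949), Add(428, Function('Q')(33, 34))) = Add(Add(-1255, 949), Add(428, 0)) = Add(-306, 428) = 122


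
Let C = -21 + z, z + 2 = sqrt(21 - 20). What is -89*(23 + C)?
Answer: -89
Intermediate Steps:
z = -1 (z = -2 + sqrt(21 - 20) = -2 + sqrt(1) = -2 + 1 = -1)
C = -22 (C = -21 - 1 = -22)
-89*(23 + C) = -89*(23 - 22) = -89*1 = -89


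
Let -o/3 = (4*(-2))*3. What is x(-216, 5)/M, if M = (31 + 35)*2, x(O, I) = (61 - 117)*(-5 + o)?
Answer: -938/33 ≈ -28.424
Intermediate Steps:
o = 72 (o = -3*4*(-2)*3 = -(-24)*3 = -3*(-24) = 72)
x(O, I) = -3752 (x(O, I) = (61 - 117)*(-5 + 72) = -56*67 = -3752)
M = 132 (M = 66*2 = 132)
x(-216, 5)/M = -3752/132 = -3752*1/132 = -938/33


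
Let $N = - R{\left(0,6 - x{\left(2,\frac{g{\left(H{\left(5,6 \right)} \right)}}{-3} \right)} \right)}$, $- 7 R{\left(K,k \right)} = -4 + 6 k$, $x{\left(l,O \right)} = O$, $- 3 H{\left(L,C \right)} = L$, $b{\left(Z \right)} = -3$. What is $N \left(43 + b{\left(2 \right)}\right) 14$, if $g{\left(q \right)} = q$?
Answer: $\frac{6880}{3} \approx 2293.3$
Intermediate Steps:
$H{\left(L,C \right)} = - \frac{L}{3}$
$R{\left(K,k \right)} = \frac{4}{7} - \frac{6 k}{7}$ ($R{\left(K,k \right)} = - \frac{-4 + 6 k}{7} = \frac{4}{7} - \frac{6 k}{7}$)
$N = \frac{86}{21}$ ($N = - (\frac{4}{7} - \frac{6 \left(6 - \frac{\left(- \frac{1}{3}\right) 5}{-3}\right)}{7}) = - (\frac{4}{7} - \frac{6 \left(6 - \left(- \frac{5}{3}\right) \left(- \frac{1}{3}\right)\right)}{7}) = - (\frac{4}{7} - \frac{6 \left(6 - \frac{5}{9}\right)}{7}) = - (\frac{4}{7} - \frac{14}{3}) = \left(-1\right) \left(- \frac{86}{21}\right) = \frac{86}{21} \approx 4.0952$)
$N \left(43 + b{\left(2 \right)}\right) 14 = \frac{86 \left(43 - 3\right) 14}{21} = \frac{86 \cdot 40 \cdot 14}{21} = \frac{86}{21} \cdot 560 = \frac{6880}{3}$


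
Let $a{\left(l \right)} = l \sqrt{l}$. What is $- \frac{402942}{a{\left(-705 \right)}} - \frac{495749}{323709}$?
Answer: $- \frac{495749}{323709} - \frac{134314 i \sqrt{705}}{165675} \approx -1.5315 - 21.526 i$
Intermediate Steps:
$a{\left(l \right)} = l^{\frac{3}{2}}$
$- \frac{402942}{a{\left(-705 \right)}} - \frac{495749}{323709} = - \frac{402942}{\left(-705\right)^{\frac{3}{2}}} - \frac{495749}{323709} = - \frac{402942}{\left(-705\right) i \sqrt{705}} - \frac{495749}{323709} = - 402942 \frac{i \sqrt{705}}{497025} - \frac{495749}{323709} = - \frac{134314 i \sqrt{705}}{165675} - \frac{495749}{323709} = - \frac{495749}{323709} - \frac{134314 i \sqrt{705}}{165675}$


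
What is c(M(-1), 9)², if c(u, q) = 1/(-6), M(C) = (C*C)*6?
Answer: 1/36 ≈ 0.027778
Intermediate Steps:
M(C) = 6*C² (M(C) = C²*6 = 6*C²)
c(u, q) = -⅙
c(M(-1), 9)² = (-⅙)² = 1/36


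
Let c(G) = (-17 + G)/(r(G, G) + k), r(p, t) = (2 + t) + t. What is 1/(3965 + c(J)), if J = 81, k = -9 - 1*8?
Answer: 147/582919 ≈ 0.00025218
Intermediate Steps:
r(p, t) = 2 + 2*t
k = -17 (k = -9 - 8 = -17)
c(G) = (-17 + G)/(-15 + 2*G) (c(G) = (-17 + G)/((2 + 2*G) - 17) = (-17 + G)/(-15 + 2*G))
1/(3965 + c(J)) = 1/(3965 + (-17 + 81)/(-15 + 2*81)) = 1/(3965 + 64/(-15 + 162)) = 1/(3965 + 64/147) = 1/(582919/147) = 147/582919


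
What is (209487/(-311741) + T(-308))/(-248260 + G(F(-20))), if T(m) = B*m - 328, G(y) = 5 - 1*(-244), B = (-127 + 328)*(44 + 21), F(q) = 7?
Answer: 1254554479355/77315197151 ≈ 16.227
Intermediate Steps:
B = 13065 (B = 201*65 = 13065)
G(y) = 249 (G(y) = 5 + 244 = 249)
T(m) = -328 + 13065*m (T(m) = 13065*m - 328 = -328 + 13065*m)
(209487/(-311741) + T(-308))/(-248260 + G(F(-20))) = (209487/(-311741) + (-328 + 13065*(-308)))/(-248260 + 249) = (209487*(-1/311741) + (-328 - 4024020))/(-248011) = (-209487/311741 - 4024348)*(-1/248011) = -1254554479355/311741*(-1/248011) = 1254554479355/77315197151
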